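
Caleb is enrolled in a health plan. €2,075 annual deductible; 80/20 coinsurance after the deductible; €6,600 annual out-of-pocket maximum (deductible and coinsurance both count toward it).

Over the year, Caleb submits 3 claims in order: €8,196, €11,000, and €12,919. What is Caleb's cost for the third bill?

Bill 1, €8,196: deductible takes €2,075, €6,121 remains; coinsurance €6,121 × 20% = €1,224.20. Cost to patient: €3,299.20. OOP to date €3,299.20.
Bill 2, €11,000: deductible already satisfied, so patient's share is 20% × €11,000 = €2,200. Patient owes €2,200 (running OOP €5,499.20).
Bill 3, €12,919: deductible met; 20% of €12,919 = €2,583.80. That would push OOP to €8,083, over the €6,600 cap, so patient pays €6,600 − €5,499.20 = €1,100.80.

€1,100.80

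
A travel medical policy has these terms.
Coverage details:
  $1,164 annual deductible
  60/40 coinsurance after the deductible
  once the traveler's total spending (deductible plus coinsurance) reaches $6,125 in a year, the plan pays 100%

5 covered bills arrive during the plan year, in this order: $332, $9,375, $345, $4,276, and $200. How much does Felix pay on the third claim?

Bill 1, $332: all of it applies to the deductible. Traveler owes $332 (running OOP $332).
Bill 2, $9,375: deductible takes $832, $8,543 remains; traveler's 40% is $3,417.20. Traveler owes $4,249.20 (running OOP $4,581.20).
Bill 3, $345: deductible already satisfied, so traveler's share is 40% × $345 = $138. Cost to traveler: $138. OOP to date $4,719.20.

$138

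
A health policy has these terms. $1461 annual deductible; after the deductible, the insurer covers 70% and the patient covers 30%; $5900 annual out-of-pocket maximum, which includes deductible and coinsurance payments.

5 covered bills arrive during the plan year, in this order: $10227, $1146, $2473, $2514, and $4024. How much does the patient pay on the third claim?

Claim 1 ($10227): $1461 to deductible, leaving $8766; 30% of $8766 = $2629.80. Patient pays $4090.80; OOP now $4090.80.
Claim 2 ($1146): deductible already satisfied, so patient's share is 30% × $1146 = $343.80. Cost to patient: $343.80. OOP to date $4434.60.
Claim 3 ($2473): deductible met; 30% of $2473 = $741.90. Cost to patient: $741.90. OOP to date $5176.50.

$741.90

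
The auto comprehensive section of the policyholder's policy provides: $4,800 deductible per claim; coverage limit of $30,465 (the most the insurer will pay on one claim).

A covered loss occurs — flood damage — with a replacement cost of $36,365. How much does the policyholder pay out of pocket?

$5,900

Less the $4,800 deductible: $36,365 − $4,800 = $31,565.
The $30,465 per-incident cap binds; insurer pays $30,465.
The policyholder bears the rest of the original loss: $36,365 − $30,465 = $5,900.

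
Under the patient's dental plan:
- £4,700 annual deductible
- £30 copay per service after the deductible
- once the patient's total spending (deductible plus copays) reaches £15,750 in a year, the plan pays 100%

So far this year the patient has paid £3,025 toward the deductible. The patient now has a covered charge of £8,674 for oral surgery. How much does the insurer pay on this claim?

Remaining deductible: £4,700 − £3,025 = £1,675.
After the £1,675 deductible portion, £8,674 − £1,675 = £6,999 is subject to the copay.
Copay on this service: £30.
So the patient owes £1,675 + £30 = £1,705 before any cap.
Cumulative spending £3,025 + £1,705 = £4,730 stays under the £15,750 maximum.
Insurer pays the balance: £8,674 − £1,705 = £6,969.

£6,969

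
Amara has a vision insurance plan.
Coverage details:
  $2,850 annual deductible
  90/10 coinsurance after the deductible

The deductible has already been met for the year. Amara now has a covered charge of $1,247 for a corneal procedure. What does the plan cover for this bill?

$1,122.30

The deductible is already satisfied, so the full bill goes to coinsurance.
Coinsurance: $1,247 × 10% = $124.70.
Insurer pays the balance: $1,247 − $124.70 = $1,122.30.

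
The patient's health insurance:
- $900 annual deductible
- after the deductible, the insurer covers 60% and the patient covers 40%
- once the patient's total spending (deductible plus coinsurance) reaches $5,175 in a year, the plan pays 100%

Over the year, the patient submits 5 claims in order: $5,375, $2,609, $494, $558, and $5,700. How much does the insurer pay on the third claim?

$296.40

#1 ($5,375): $900 to deductible, leaving $4,475; coinsurance $4,475 × 40% = $1,790. Patient owes $2,690 (running OOP $2,690). Insurer: $5,375 − $2,690 = $2,685.
#2 ($2,609): 40% coinsurance on $2,609 = $1,043.60. Patient pays $1,043.60; OOP now $3,733.60. Plan pays $2,609 − $1,043.60 = $1,565.40.
#3 ($494): 40% coinsurance on $494 = $197.60. Cost to patient: $197.60. OOP to date $3,931.20. Insurer: $494 − $197.60 = $296.40.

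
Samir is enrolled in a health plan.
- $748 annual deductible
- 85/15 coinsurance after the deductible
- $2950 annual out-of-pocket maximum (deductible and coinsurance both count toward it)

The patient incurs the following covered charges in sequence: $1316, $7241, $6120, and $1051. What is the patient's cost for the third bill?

Claim 1 — $1316: $748 finishes the deductible; $568 goes to coinsurance; coinsurance $568 × 15% = $85.20. Patient pays $833.20; OOP now $833.20.
Claim 2 — $7241: 15% coinsurance on $7241 = $1086.15. Cost to patient: $1086.15. OOP to date $1919.35.
Claim 3 — $6120: deductible met; 15% of $6120 = $918. Patient pays $918; OOP now $2837.35.

$918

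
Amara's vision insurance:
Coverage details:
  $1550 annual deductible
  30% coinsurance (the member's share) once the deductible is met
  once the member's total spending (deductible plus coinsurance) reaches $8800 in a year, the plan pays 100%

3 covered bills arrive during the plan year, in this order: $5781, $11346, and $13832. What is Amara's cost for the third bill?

Claim 1 — $5781: $1550 to deductible, leaving $4231; coinsurance $4231 × 30% = $1269.30. Member owes $2819.30 (running OOP $2819.30).
Claim 2 — $11346: 30% coinsurance on $11346 = $3403.80. Member pays $3403.80; OOP now $6223.10.
Claim 3 — $13832: 30% coinsurance on $13832 = $4149.60. OOP would hit $10372.70 > $8800, so the cap limits the member to $8800 − $6223.10 = $2576.90.

$2576.90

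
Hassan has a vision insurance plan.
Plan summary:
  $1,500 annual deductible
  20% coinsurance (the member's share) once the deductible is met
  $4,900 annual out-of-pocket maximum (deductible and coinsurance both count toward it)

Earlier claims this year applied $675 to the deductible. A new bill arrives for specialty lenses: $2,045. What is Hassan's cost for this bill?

$675 of the $1,500 deductible is already met, leaving $825.
After the $825 deductible portion, $2,045 − $825 = $1,220 is subject to coinsurance.
Coinsurance: $1,220 × 20% = $244.
That puts the member's cost at $825 + $244 = $1,069 before any cap.
Year-to-date out-of-pocket becomes $675 + $1,069 = $1,744, still under the $4,900 maximum, so no cap applies.

$1,069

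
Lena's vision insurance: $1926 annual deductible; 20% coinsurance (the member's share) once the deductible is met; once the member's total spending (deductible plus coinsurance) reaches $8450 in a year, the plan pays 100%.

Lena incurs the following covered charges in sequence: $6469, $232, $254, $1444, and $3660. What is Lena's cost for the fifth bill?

Claim 1 ($6469): $1926 to deductible, leaving $4543; 20% of $4543 = $908.60. Cost to member: $2834.60. OOP to date $2834.60.
Claim 2 ($232): 20% coinsurance on $232 = $46.40. Cost to member: $46.40. OOP to date $2881.
Claim 3 ($254): deductible met; 20% of $254 = $50.80. Member owes $50.80 (running OOP $2931.80).
Claim 4 ($1444): deductible met; 20% of $1444 = $288.80. Member pays $288.80; OOP now $3220.60.
Claim 5 ($3660): deductible met; 20% of $3660 = $732. Cost to member: $732. OOP to date $3952.60.

$732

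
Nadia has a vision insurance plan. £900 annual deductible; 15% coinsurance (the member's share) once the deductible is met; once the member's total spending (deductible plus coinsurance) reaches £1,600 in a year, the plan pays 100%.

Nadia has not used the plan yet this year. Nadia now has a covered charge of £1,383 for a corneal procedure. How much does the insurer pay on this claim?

Nothing has been paid toward the £900 deductible, so the first £900 of this charge is applied there.
After the £900 deductible portion, £1,383 − £900 = £483 is subject to coinsurance.
Member's 15% share of £483 is £72.45.
So the member owes £900 + £72.45 = £972.45 before any cap.
Total out-of-pocket so far would be £0 + £972.45 = £972.45, below the £1,600 cap — no reduction.
The plan picks up £1,383 − £972.45 = £410.55.

£410.55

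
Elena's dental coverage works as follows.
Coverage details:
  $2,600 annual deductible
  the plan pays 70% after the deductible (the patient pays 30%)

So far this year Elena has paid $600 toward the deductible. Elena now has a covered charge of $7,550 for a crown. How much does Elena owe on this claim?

Remaining deductible: $2,600 − $600 = $2,000.
The remaining $5,550 (= $7,550 − $2,000) moves to coinsurance.
30% of $5,550 = $1,665 falls to the patient.
That puts the patient's cost at $2,000 + $1,665 = $3,665.

$3,665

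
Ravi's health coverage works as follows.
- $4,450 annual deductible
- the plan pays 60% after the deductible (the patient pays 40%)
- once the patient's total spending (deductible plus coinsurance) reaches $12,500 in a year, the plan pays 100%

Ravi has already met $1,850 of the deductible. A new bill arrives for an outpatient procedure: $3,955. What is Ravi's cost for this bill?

Remaining deductible: $4,450 − $1,850 = $2,600.
After the $2,600 deductible portion, $3,955 − $2,600 = $1,355 is subject to coinsurance.
Patient's 40% share of $1,355 is $542.
Patient responsibility before any cap: $2,600 + $542 = $3,142.
Cumulative spending $1,850 + $3,142 = $4,992 stays under the $12,500 maximum.

$3,142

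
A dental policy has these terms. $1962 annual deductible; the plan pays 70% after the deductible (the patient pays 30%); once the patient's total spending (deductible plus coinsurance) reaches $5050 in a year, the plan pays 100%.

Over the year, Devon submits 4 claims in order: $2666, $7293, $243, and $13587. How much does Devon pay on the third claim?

Claim 1 — $2666: deductible takes $1962, $704 remains; coinsurance $704 × 30% = $211.20. Patient pays $2173.20; OOP now $2173.20.
Claim 2 — $7293: deductible met; 30% of $7293 = $2187.90. Cost to patient: $2187.90. OOP to date $4361.10.
Claim 3 — $243: deductible already satisfied, so patient's share is 30% × $243 = $72.90. Cost to patient: $72.90. OOP to date $4434.

$72.90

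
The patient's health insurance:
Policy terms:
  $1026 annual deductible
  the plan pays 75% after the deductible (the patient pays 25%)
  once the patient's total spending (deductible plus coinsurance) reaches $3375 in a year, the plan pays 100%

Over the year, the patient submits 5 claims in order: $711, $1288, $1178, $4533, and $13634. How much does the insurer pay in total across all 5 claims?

Claim 1 ($711): all of it applies to the deductible. Patient pays $711; OOP now $711. Insurer: $711 − $711 = $0.
Claim 2 ($1288): $315 to deductible, leaving $973; coinsurance $973 × 25% = $243.25. Cost to patient: $558.25. OOP to date $1269.25. Plan pays $1288 − $558.25 = $729.75.
Claim 3 ($1178): 25% coinsurance on $1178 = $294.50. Patient pays $294.50; OOP now $1563.75. Insurer: $1178 − $294.50 = $883.50.
Claim 4 ($4533): deductible already satisfied, so patient's share is 25% × $4533 = $1133.25. Patient owes $1133.25 (running OOP $2697). Insurer: $4533 − $1133.25 = $3399.75.
Claim 5 ($13634): deductible already satisfied, so patient's share is 25% × $13634 = $3408.50. Adding that to $2697 gives $6105.50, past the $3375 cap; patient pays only $3375 − $2697 = $678. Plan pays $13634 − $678 = $12956.
Insurer total = bills − patient's total = $21344 − $3375 = $17969.

$17969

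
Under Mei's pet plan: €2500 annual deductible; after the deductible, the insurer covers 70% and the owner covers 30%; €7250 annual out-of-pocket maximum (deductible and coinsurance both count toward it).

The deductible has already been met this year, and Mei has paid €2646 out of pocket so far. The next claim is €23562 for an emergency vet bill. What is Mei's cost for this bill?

€4604

The deductible is already satisfied, so the full bill goes to coinsurance.
30% of €23562 = €7068.60 falls to the owner.
Year-to-date out-of-pocket would reach €2646 + €7068.60 = €9714.60, above the €7250 maximum, so the owner pays only €7250 − €2646 = €4604.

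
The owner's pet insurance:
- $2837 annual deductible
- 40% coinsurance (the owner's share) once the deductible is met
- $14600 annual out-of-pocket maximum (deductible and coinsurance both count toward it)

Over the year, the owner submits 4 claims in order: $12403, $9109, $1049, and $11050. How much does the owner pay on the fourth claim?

Claim 1 — $12403: $2837 to deductible, leaving $9566; owner's 40% is $3826.40. Owner owes $6663.40 (running OOP $6663.40).
Claim 2 — $9109: 40% coinsurance on $9109 = $3643.60. Cost to owner: $3643.60. OOP to date $10307.
Claim 3 — $1049: deductible met; 40% of $1049 = $419.60. Owner pays $419.60; OOP now $10726.60.
Claim 4 — $11050: 40% coinsurance on $11050 = $4420. Adding that to $10726.60 gives $15146.60, past the $14600 cap; owner pays only $14600 − $10726.60 = $3873.40.

$3873.40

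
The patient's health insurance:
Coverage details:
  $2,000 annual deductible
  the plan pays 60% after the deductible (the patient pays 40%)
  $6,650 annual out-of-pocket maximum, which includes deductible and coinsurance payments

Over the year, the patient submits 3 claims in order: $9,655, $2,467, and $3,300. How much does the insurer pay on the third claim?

$2,698.80

Bill 1, $9,655: $2,000 to deductible, leaving $7,655; coinsurance $7,655 × 40% = $3,062. Cost to patient: $5,062. OOP to date $5,062. Insurer: $9,655 − $5,062 = $4,593.
Bill 2, $2,467: deductible met; 40% of $2,467 = $986.80. Patient owes $986.80 (running OOP $6,048.80). Plan pays $2,467 − $986.80 = $1,480.20.
Bill 3, $3,300: deductible already satisfied, so patient's share is 40% × $3,300 = $1,320. Adding that to $6,048.80 gives $7,368.80, past the $6,650 cap; patient pays only $6,650 − $6,048.80 = $601.20. Plan pays $3,300 − $601.20 = $2,698.80.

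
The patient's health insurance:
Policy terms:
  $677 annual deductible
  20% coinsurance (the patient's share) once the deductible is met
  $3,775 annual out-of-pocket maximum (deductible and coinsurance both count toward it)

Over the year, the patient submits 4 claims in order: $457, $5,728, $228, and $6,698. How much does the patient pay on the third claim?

$45.60

#1 ($457): all of it applies to the deductible. Patient owes $457 (running OOP $457).
#2 ($5,728): $220 to deductible, leaving $5,508; patient's 20% is $1,101.60. Patient pays $1,321.60; OOP now $1,778.60.
#3 ($228): deductible met; 20% of $228 = $45.60. Patient pays $45.60; OOP now $1,824.20.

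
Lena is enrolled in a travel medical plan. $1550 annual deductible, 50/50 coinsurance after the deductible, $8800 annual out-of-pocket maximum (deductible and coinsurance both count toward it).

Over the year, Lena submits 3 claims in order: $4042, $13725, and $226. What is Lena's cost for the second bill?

$6004

Claim 1 — $4042: deductible takes $1550, $2492 remains; coinsurance $2492 × 50% = $1246. Cost to traveler: $2796. OOP to date $2796.
Claim 2 — $13725: 50% coinsurance on $13725 = $6862.50. Adding that to $2796 gives $9658.50, past the $8800 cap; traveler pays only $8800 − $2796 = $6004.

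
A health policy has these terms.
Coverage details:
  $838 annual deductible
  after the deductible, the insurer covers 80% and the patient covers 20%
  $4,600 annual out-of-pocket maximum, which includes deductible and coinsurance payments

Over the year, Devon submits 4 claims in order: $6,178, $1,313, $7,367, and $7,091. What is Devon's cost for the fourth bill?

#1 ($6,178): deductible takes $838, $5,340 remains; 20% of $5,340 = $1,068. Patient pays $1,906; OOP now $1,906.
#2 ($1,313): 20% coinsurance on $1,313 = $262.60. Patient pays $262.60; OOP now $2,168.60.
#3 ($7,367): 20% coinsurance on $7,367 = $1,473.40. Patient pays $1,473.40; OOP now $3,642.
#4 ($7,091): 20% coinsurance on $7,091 = $1,418.20. That would push OOP to $5,060.20, over the $4,600 cap, so patient pays $4,600 − $3,642 = $958.

$958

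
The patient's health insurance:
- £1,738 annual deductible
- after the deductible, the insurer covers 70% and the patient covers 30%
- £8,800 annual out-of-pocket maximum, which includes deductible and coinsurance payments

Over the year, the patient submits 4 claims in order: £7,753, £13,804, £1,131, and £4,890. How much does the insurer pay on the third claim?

£791.70

#1 (£7,753): £1,738 finishes the deductible; £6,015 goes to coinsurance; 30% of £6,015 = £1,804.50. Patient owes £3,542.50 (running OOP £3,542.50). Plan pays £7,753 − £3,542.50 = £4,210.50.
#2 (£13,804): deductible already satisfied, so patient's share is 30% × £13,804 = £4,141.20. Patient owes £4,141.20 (running OOP £7,683.70). Plan pays £13,804 − £4,141.20 = £9,662.80.
#3 (£1,131): 30% coinsurance on £1,131 = £339.30. Patient owes £339.30 (running OOP £8,023). Plan pays £1,131 − £339.30 = £791.70.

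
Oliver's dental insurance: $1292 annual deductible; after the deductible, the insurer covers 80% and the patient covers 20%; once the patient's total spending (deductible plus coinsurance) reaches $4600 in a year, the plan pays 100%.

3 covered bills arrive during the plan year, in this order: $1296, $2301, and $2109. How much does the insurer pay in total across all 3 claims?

Bill 1, $1296: $1292 to deductible, leaving $4; coinsurance $4 × 20% = $0.80. Patient owes $1292.80 (running OOP $1292.80). Plan pays $1296 − $1292.80 = $3.20.
Bill 2, $2301: deductible met; 20% of $2301 = $460.20. Patient pays $460.20; OOP now $1753. Plan pays $2301 − $460.20 = $1840.80.
Bill 3, $2109: 20% coinsurance on $2109 = $421.80. Cost to patient: $421.80. OOP to date $2174.80. Insurer: $2109 − $421.80 = $1687.20.
Insurer total = bills − patient's total = $5706 − $2174.80 = $3531.20.

$3531.20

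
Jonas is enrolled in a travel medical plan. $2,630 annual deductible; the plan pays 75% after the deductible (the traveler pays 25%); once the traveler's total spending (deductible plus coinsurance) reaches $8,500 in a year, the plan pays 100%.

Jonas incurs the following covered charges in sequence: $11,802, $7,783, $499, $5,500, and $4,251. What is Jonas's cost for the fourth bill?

$1,375

Bill 1, $11,802: deductible takes $2,630, $9,172 remains; 25% of $9,172 = $2,293. Traveler owes $4,923 (running OOP $4,923).
Bill 2, $7,783: deductible already satisfied, so traveler's share is 25% × $7,783 = $1,945.75. Cost to traveler: $1,945.75. OOP to date $6,868.75.
Bill 3, $499: deductible met; 25% of $499 = $124.75. Traveler owes $124.75 (running OOP $6,993.50).
Bill 4, $5,500: 25% coinsurance on $5,500 = $1,375. Cost to traveler: $1,375. OOP to date $8,368.50.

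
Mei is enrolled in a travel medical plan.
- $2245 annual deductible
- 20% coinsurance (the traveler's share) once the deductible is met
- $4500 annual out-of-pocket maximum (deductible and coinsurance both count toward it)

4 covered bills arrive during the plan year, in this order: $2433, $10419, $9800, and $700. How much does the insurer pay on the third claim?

Claim 1 — $2433: $2245 finishes the deductible; $188 goes to coinsurance; traveler's 20% is $37.60. Traveler pays $2282.60; OOP now $2282.60. Plan pays $2433 − $2282.60 = $150.40.
Claim 2 — $10419: deductible met; 20% of $10419 = $2083.80. Traveler pays $2083.80; OOP now $4366.40. Plan pays $10419 − $2083.80 = $8335.20.
Claim 3 — $9800: 20% coinsurance on $9800 = $1960. Adding that to $4366.40 gives $6326.40, past the $4500 cap; traveler pays only $4500 − $4366.40 = $133.60. Plan pays $9800 − $133.60 = $9666.40.

$9666.40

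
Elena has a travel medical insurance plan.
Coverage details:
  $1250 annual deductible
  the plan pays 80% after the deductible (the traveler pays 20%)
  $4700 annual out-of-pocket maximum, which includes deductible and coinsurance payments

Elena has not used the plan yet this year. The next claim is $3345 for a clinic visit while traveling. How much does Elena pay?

$1669

The full $1250 deductible is still open; $1250 of this bill applies to it.
The remaining $2095 (= $3345 − $1250) moves to coinsurance.
Traveler's 20% share of $2095 is $419.
Traveler responsibility before any cap: $1250 + $419 = $1669.
Year-to-date out-of-pocket becomes $0 + $1669 = $1669, still under the $4700 maximum, so no cap applies.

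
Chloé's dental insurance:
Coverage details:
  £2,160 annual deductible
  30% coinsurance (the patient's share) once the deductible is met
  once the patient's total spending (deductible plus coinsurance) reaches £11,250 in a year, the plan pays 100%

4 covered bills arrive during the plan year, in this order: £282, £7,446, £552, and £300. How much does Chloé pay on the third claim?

£165.60

#1 (£282): entire amount goes to the deductible. Cost to patient: £282. OOP to date £282.
#2 (£7,446): deductible takes £1,878, £5,568 remains; coinsurance £5,568 × 30% = £1,670.40. Patient owes £3,548.40 (running OOP £3,830.40).
#3 (£552): deductible met; 30% of £552 = £165.60. Patient pays £165.60; OOP now £3,996.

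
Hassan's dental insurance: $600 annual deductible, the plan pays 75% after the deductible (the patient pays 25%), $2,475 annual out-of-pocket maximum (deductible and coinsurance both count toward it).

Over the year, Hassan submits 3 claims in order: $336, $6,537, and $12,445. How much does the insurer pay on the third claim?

$12,138.25

Claim 1 ($336): all of it applies to the deductible. Patient pays $336; OOP now $336. Plan pays $336 − $336 = $0.
Claim 2 ($6,537): $264 to deductible, leaving $6,273; patient's 25% is $1,568.25. Cost to patient: $1,832.25. OOP to date $2,168.25. Insurer: $6,537 − $1,832.25 = $4,704.75.
Claim 3 ($12,445): deductible met; 25% of $12,445 = $3,111.25. That would push OOP to $5,279.50, over the $2,475 cap, so patient pays $2,475 − $2,168.25 = $306.75. Plan pays $12,445 − $306.75 = $12,138.25.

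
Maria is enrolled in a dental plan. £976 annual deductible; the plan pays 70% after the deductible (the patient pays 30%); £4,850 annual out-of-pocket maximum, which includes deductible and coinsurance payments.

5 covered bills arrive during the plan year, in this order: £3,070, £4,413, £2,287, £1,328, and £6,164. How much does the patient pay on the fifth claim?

£837.40

Claim 1 — £3,070: £976 finishes the deductible; £2,094 goes to coinsurance; patient's 30% is £628.20. Patient pays £1,604.20; OOP now £1,604.20.
Claim 2 — £4,413: deductible already satisfied, so patient's share is 30% × £4,413 = £1,323.90. Patient owes £1,323.90 (running OOP £2,928.10).
Claim 3 — £2,287: deductible met; 30% of £2,287 = £686.10. Cost to patient: £686.10. OOP to date £3,614.20.
Claim 4 — £1,328: deductible already satisfied, so patient's share is 30% × £1,328 = £398.40. Cost to patient: £398.40. OOP to date £4,012.60.
Claim 5 — £6,164: deductible already satisfied, so patient's share is 30% × £6,164 = £1,849.20. OOP would hit £5,861.80 > £4,850, so the cap limits the patient to £4,850 − £4,012.60 = £837.40.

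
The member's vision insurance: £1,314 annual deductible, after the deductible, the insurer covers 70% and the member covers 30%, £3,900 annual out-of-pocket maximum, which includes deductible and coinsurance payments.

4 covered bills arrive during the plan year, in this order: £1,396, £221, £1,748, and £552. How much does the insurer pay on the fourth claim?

Claim 1 (£1,396): deductible takes £1,314, £82 remains; member's 30% is £24.60. Member pays £1,338.60; OOP now £1,338.60. Plan pays £1,396 − £1,338.60 = £57.40.
Claim 2 (£221): deductible met; 30% of £221 = £66.30. Member owes £66.30 (running OOP £1,404.90). Insurer: £221 − £66.30 = £154.70.
Claim 3 (£1,748): deductible already satisfied, so member's share is 30% × £1,748 = £524.40. Member owes £524.40 (running OOP £1,929.30). Insurer: £1,748 − £524.40 = £1,223.60.
Claim 4 (£552): 30% coinsurance on £552 = £165.60. Cost to member: £165.60. OOP to date £2,094.90. Insurer: £552 − £165.60 = £386.40.

£386.40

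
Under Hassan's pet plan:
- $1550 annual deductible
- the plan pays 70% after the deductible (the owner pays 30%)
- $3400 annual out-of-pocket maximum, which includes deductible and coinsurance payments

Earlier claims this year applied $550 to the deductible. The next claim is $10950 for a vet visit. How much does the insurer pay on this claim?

$8100

Deductible still to meet: $1550 − $550 = $1000.
After the $1000 deductible portion, $10950 − $1000 = $9950 is subject to coinsurance.
Coinsurance: $9950 × 30% = $2985.
So the owner owes $1000 + $2985 = $3985 before any cap.
That would bring total out-of-pocket to $4535, past the $3400 cap. The owner is capped at $3400 − $550 = $2850 on this claim.
The plan picks up $10950 − $2850 = $8100.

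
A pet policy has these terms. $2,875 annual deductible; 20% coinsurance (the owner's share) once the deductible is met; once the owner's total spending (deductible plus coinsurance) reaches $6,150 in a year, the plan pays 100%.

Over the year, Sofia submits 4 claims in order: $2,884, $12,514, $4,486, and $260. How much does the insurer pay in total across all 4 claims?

$13,994

Claim 1 — $2,884: $2,875 finishes the deductible; $9 goes to coinsurance; 20% of $9 = $1.80. Owner owes $2,876.80 (running OOP $2,876.80). Plan pays $2,884 − $2,876.80 = $7.20.
Claim 2 — $12,514: 20% coinsurance on $12,514 = $2,502.80. Cost to owner: $2,502.80. OOP to date $5,379.60. Insurer: $12,514 − $2,502.80 = $10,011.20.
Claim 3 — $4,486: deductible met; 20% of $4,486 = $897.20. That would push OOP to $6,276.80, over the $6,150 cap, so owner pays $6,150 − $5,379.60 = $770.40. Insurer: $4,486 − $770.40 = $3,715.60.
Claim 4 — $260: deductible already satisfied, so owner's share is 20% × $260 = $52. OOP would hit $6,202 > $6,150, so the cap limits the owner to $6,150 − $6,150 = $0. Insurer: $260 − $0 = $260.
Insurer total = bills − owner's total = $20,144 − $6,150 = $13,994.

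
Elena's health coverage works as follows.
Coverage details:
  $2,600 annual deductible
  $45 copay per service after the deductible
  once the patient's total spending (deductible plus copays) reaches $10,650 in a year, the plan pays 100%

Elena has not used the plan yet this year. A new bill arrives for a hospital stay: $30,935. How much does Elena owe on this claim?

$2,645

Nothing has been paid toward the $2,600 deductible, so the first $2,600 of this charge is applied there.
After the $2,600 deductible portion, $30,935 − $2,600 = $28,335 is subject to the copay.
Copay on this service: $45.
So the patient owes $2,600 + $45 = $2,645 before any cap.
Cumulative spending $0 + $2,645 = $2,645 stays under the $10,650 maximum.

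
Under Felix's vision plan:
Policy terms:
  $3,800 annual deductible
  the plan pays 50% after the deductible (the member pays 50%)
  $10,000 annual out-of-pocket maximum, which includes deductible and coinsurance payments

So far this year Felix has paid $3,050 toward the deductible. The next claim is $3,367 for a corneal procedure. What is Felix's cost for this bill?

Deductible still to meet: $3,800 − $3,050 = $750.
The remaining $2,617 (= $3,367 − $750) moves to coinsurance.
Member's 50% share of $2,617 is $1,308.50.
So the member owes $750 + $1,308.50 = $2,058.50 before any cap.
Year-to-date out-of-pocket becomes $3,050 + $2,058.50 = $5,108.50, still under the $10,000 maximum, so no cap applies.

$2,058.50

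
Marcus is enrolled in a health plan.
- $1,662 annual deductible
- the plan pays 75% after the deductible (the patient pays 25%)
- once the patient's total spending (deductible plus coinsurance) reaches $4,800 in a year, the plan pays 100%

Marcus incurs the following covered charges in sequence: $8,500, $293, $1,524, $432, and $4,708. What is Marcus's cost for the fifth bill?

#1 ($8,500): $1,662 to deductible, leaving $6,838; 25% of $6,838 = $1,709.50. Patient owes $3,371.50 (running OOP $3,371.50).
#2 ($293): deductible already satisfied, so patient's share is 25% × $293 = $73.25. Patient owes $73.25 (running OOP $3,444.75).
#3 ($1,524): deductible already satisfied, so patient's share is 25% × $1,524 = $381. Patient pays $381; OOP now $3,825.75.
#4 ($432): 25% coinsurance on $432 = $108. Cost to patient: $108. OOP to date $3,933.75.
#5 ($4,708): deductible already satisfied, so patient's share is 25% × $4,708 = $1,177. OOP would hit $5,110.75 > $4,800, so the cap limits the patient to $4,800 − $3,933.75 = $866.25.

$866.25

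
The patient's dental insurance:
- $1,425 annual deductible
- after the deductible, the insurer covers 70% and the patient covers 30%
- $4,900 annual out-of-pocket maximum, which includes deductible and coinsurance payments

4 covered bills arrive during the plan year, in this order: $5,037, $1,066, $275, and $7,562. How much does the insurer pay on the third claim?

Claim 1 — $5,037: deductible takes $1,425, $3,612 remains; 30% of $3,612 = $1,083.60. Patient pays $2,508.60; OOP now $2,508.60. Insurer: $5,037 − $2,508.60 = $2,528.40.
Claim 2 — $1,066: deductible already satisfied, so patient's share is 30% × $1,066 = $319.80. Cost to patient: $319.80. OOP to date $2,828.40. Insurer: $1,066 − $319.80 = $746.20.
Claim 3 — $275: deductible met; 30% of $275 = $82.50. Cost to patient: $82.50. OOP to date $2,910.90. Insurer: $275 − $82.50 = $192.50.

$192.50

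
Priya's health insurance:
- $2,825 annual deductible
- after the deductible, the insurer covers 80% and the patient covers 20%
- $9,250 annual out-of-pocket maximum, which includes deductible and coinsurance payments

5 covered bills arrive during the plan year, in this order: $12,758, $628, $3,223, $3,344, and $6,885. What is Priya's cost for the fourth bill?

Claim 1 ($12,758): $2,825 finishes the deductible; $9,933 goes to coinsurance; patient's 20% is $1,986.60. Patient pays $4,811.60; OOP now $4,811.60.
Claim 2 ($628): deductible met; 20% of $628 = $125.60. Patient pays $125.60; OOP now $4,937.20.
Claim 3 ($3,223): deductible met; 20% of $3,223 = $644.60. Cost to patient: $644.60. OOP to date $5,581.80.
Claim 4 ($3,344): deductible already satisfied, so patient's share is 20% × $3,344 = $668.80. Cost to patient: $668.80. OOP to date $6,250.60.

$668.80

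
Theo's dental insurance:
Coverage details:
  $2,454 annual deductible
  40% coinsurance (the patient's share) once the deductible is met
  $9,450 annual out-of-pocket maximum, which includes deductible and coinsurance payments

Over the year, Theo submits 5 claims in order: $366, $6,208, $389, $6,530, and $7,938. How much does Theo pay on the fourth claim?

$2,612

Claim 1 — $366: all of it applies to the deductible. Patient owes $366 (running OOP $366).
Claim 2 — $6,208: deductible takes $2,088, $4,120 remains; coinsurance $4,120 × 40% = $1,648. Cost to patient: $3,736. OOP to date $4,102.
Claim 3 — $389: deductible met; 40% of $389 = $155.60. Patient owes $155.60 (running OOP $4,257.60).
Claim 4 — $6,530: 40% coinsurance on $6,530 = $2,612. Patient pays $2,612; OOP now $6,869.60.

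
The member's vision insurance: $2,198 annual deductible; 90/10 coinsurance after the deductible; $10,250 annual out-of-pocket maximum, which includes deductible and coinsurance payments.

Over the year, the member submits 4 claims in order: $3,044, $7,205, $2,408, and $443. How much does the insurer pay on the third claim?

$2,167.20

Claim 1 — $3,044: $2,198 finishes the deductible; $846 goes to coinsurance; coinsurance $846 × 10% = $84.60. Cost to member: $2,282.60. OOP to date $2,282.60. Insurer: $3,044 − $2,282.60 = $761.40.
Claim 2 — $7,205: deductible met; 10% of $7,205 = $720.50. Member pays $720.50; OOP now $3,003.10. Insurer: $7,205 − $720.50 = $6,484.50.
Claim 3 — $2,408: deductible met; 10% of $2,408 = $240.80. Member pays $240.80; OOP now $3,243.90. Plan pays $2,408 − $240.80 = $2,167.20.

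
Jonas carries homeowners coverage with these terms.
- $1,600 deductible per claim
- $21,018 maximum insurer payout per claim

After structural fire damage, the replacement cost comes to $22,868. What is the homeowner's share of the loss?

$1,850

After the deductible, $22,868 − $1,600 = $21,268 remains.
The $21,018 per-incident cap binds; insurer pays $21,018.
The homeowner bears the rest of the original loss: $22,868 − $21,018 = $1,850.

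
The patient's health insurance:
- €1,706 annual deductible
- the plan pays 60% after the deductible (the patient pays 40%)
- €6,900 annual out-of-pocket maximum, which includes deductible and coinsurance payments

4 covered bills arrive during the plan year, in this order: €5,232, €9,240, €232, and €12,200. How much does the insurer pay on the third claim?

Bill 1, €5,232: €1,706 to deductible, leaving €3,526; coinsurance €3,526 × 40% = €1,410.40. Cost to patient: €3,116.40. OOP to date €3,116.40. Insurer: €5,232 − €3,116.40 = €2,115.60.
Bill 2, €9,240: 40% coinsurance on €9,240 = €3,696. Cost to patient: €3,696. OOP to date €6,812.40. Insurer: €9,240 − €3,696 = €5,544.
Bill 3, €232: deductible met; 40% of €232 = €92.80. OOP would hit €6,905.20 > €6,900, so the cap limits the patient to €6,900 − €6,812.40 = €87.60. Insurer: €232 − €87.60 = €144.40.

€144.40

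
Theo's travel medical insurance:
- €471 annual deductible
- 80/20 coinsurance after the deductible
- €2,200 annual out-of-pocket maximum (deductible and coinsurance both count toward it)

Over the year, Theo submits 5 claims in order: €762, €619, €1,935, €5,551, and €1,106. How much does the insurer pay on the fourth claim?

Bill 1, €762: €471 finishes the deductible; €291 goes to coinsurance; coinsurance €291 × 20% = €58.20. Cost to traveler: €529.20. OOP to date €529.20. Insurer: €762 − €529.20 = €232.80.
Bill 2, €619: deductible met; 20% of €619 = €123.80. Cost to traveler: €123.80. OOP to date €653. Plan pays €619 − €123.80 = €495.20.
Bill 3, €1,935: 20% coinsurance on €1,935 = €387. Traveler pays €387; OOP now €1,040. Insurer: €1,935 − €387 = €1,548.
Bill 4, €5,551: deductible met; 20% of €5,551 = €1,110.20. Cost to traveler: €1,110.20. OOP to date €2,150.20. Plan pays €5,551 − €1,110.20 = €4,440.80.

€4,440.80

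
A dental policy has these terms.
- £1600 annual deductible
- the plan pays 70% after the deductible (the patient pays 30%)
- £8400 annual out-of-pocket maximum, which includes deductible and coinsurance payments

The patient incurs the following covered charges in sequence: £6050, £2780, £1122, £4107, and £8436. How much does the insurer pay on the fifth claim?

£5905.20

Bill 1, £6050: deductible takes £1600, £4450 remains; coinsurance £4450 × 30% = £1335. Cost to patient: £2935. OOP to date £2935. Insurer: £6050 − £2935 = £3115.
Bill 2, £2780: deductible met; 30% of £2780 = £834. Patient pays £834; OOP now £3769. Insurer: £2780 − £834 = £1946.
Bill 3, £1122: deductible met; 30% of £1122 = £336.60. Cost to patient: £336.60. OOP to date £4105.60. Insurer: £1122 − £336.60 = £785.40.
Bill 4, £4107: deductible already satisfied, so patient's share is 30% × £4107 = £1232.10. Patient owes £1232.10 (running OOP £5337.70). Plan pays £4107 − £1232.10 = £2874.90.
Bill 5, £8436: deductible already satisfied, so patient's share is 30% × £8436 = £2530.80. Patient pays £2530.80; OOP now £7868.50. Insurer: £8436 − £2530.80 = £5905.20.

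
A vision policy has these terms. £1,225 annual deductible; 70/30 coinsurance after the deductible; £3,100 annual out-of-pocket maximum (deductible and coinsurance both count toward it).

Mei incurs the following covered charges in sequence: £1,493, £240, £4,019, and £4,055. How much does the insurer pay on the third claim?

£2,813.30

#1 (£1,493): deductible takes £1,225, £268 remains; coinsurance £268 × 30% = £80.40. Member owes £1,305.40 (running OOP £1,305.40). Plan pays £1,493 − £1,305.40 = £187.60.
#2 (£240): deductible already satisfied, so member's share is 30% × £240 = £72. Cost to member: £72. OOP to date £1,377.40. Plan pays £240 − £72 = £168.
#3 (£4,019): deductible met; 30% of £4,019 = £1,205.70. Member pays £1,205.70; OOP now £2,583.10. Insurer: £4,019 − £1,205.70 = £2,813.30.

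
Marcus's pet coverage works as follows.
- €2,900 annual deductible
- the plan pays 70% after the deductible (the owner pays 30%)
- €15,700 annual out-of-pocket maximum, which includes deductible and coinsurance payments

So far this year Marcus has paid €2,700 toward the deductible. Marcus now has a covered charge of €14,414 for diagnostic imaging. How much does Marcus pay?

€4,464.20

Deductible still to meet: €2,900 − €2,700 = €200.
The remaining €14,214 (= €14,414 − €200) moves to coinsurance.
Owner's 30% share of €14,214 is €4,264.20.
Owner responsibility before any cap: €200 + €4,264.20 = €4,464.20.
Year-to-date out-of-pocket becomes €2,700 + €4,464.20 = €7,164.20, still under the €15,700 maximum, so no cap applies.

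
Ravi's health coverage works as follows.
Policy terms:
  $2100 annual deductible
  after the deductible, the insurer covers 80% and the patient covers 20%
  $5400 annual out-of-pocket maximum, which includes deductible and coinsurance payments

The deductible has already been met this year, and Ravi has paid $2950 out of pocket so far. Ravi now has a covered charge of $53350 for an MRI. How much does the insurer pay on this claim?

The deductible is already satisfied, so the full bill goes to coinsurance.
20% of $53350 = $10670 falls to the patient.
That would bring total out-of-pocket to $13620, past the $5400 cap. The patient is capped at $5400 − $2950 = $2450 on this claim.
The plan picks up $53350 − $2450 = $50900.

$50900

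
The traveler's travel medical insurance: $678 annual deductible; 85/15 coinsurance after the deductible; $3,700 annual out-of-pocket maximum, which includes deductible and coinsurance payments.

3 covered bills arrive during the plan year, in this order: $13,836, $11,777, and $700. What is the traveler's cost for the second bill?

Claim 1 — $13,836: deductible takes $678, $13,158 remains; 15% of $13,158 = $1,973.70. Traveler owes $2,651.70 (running OOP $2,651.70).
Claim 2 — $11,777: deductible already satisfied, so traveler's share is 15% × $11,777 = $1,766.55. Adding that to $2,651.70 gives $4,418.25, past the $3,700 cap; traveler pays only $3,700 − $2,651.70 = $1,048.30.

$1,048.30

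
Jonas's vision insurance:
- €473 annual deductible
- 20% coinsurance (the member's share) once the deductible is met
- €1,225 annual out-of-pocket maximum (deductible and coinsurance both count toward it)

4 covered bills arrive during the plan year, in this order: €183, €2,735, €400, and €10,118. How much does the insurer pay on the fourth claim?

Bill 1, €183: fully absorbed by the deductible. Member pays €183; OOP now €183. Plan pays €183 − €183 = €0.
Bill 2, €2,735: €290 to deductible, leaving €2,445; member's 20% is €489. Member owes €779 (running OOP €962). Plan pays €2,735 − €779 = €1,956.
Bill 3, €400: deductible already satisfied, so member's share is 20% × €400 = €80. Cost to member: €80. OOP to date €1,042. Plan pays €400 − €80 = €320.
Bill 4, €10,118: 20% coinsurance on €10,118 = €2,023.60. That would push OOP to €3,065.60, over the €1,225 cap, so member pays €1,225 − €1,042 = €183. Insurer: €10,118 − €183 = €9,935.

€9,935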